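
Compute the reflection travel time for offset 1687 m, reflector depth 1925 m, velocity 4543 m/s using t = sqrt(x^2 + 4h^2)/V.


x^2 + 4h^2 = 1687^2 + 4*1925^2 = 2845969 + 14822500 = 17668469
sqrt(17668469) = 4203.3878
t = 4203.3878 / 4543 = 0.9252 s

0.9252


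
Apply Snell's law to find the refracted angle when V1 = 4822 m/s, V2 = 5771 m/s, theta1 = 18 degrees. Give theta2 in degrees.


sin(theta1) = sin(18 deg) = 0.309017
sin(theta2) = V2/V1 * sin(theta1) = 5771/4822 * 0.309017 = 0.369833
theta2 = arcsin(0.369833) = 21.7053 degrees

21.7053


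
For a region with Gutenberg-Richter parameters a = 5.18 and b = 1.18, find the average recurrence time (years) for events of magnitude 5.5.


log10(N) = 5.18 - 1.18*5.5 = -1.31
N = 10^-1.31 = 0.048978
T = 1/N = 1/0.048978 = 20.4174 years

20.4174


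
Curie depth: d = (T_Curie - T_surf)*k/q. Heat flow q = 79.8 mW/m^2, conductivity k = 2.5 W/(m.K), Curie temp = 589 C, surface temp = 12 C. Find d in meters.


T_Curie - T_surf = 589 - 12 = 577 C
Convert q to W/m^2: 79.8 mW/m^2 = 0.0798 W/m^2
d = 577 * 2.5 / 0.0798 = 18076.44 m

18076.44


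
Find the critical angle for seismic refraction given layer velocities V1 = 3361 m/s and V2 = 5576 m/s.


V1/V2 = 3361/5576 = 0.602762
theta_c = arcsin(0.602762) = 37.068 degrees

37.068


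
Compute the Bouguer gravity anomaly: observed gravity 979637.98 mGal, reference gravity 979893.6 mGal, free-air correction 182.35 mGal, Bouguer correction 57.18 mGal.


BA = g_obs - g_ref + FAC - BC
= 979637.98 - 979893.6 + 182.35 - 57.18
= -130.45 mGal

-130.45


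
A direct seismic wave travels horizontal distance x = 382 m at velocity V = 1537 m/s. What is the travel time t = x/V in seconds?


t = x / V
= 382 / 1537
= 0.2485 s

0.2485


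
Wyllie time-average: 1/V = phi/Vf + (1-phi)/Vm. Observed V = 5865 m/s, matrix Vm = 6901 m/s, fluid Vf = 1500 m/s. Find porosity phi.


1/V - 1/Vm = 1/5865 - 1/6901 = 2.56e-05
1/Vf - 1/Vm = 1/1500 - 1/6901 = 0.00052176
phi = 2.56e-05 / 0.00052176 = 0.0491

0.0491


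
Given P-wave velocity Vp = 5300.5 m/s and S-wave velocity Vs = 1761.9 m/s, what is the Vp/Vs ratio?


Vp/Vs = 5300.5 / 1761.9
= 3.0084

3.0084


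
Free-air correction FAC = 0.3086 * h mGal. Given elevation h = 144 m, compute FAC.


FAC = 0.3086 * h
= 0.3086 * 144
= 44.4384 mGal

44.4384


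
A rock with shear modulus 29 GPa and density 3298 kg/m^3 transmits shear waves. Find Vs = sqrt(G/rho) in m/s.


Convert G to Pa: G = 29e9 Pa
Compute G/rho = 29e9 / 3298 = 8793208.0049
Vs = sqrt(8793208.0049) = 2965.33 m/s

2965.33


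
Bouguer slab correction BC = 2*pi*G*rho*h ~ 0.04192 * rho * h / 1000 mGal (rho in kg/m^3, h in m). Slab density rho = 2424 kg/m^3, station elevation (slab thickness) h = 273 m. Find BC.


BC = 0.04192 * rho * h / 1000
= 0.04192 * 2424 * 273 / 1000
= 27.7406 mGal

27.7406


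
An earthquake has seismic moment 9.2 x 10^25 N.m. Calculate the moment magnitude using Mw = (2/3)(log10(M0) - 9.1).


log10(M0) = log10(9.2 x 10^25) = 25.9638
Mw = 2/3 * (25.9638 - 9.1)
= 2/3 * 16.8638
= 11.24

11.24


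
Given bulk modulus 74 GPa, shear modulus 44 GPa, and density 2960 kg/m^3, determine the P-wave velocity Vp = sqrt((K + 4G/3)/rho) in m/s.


First compute the effective modulus:
K + 4G/3 = 74e9 + 4*44e9/3 = 132666666666.67 Pa
Then divide by density:
132666666666.67 / 2960 = 44819819.8198 Pa/(kg/m^3)
Take the square root:
Vp = sqrt(44819819.8198) = 6694.76 m/s

6694.76


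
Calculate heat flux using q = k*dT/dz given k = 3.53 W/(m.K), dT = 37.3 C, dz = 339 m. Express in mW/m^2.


q = k * dT / dz * 1000
= 3.53 * 37.3 / 339 * 1000
= 0.388404 * 1000
= 388.4041 mW/m^2

388.4041


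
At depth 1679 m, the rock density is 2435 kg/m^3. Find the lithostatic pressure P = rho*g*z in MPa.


P = rho * g * z / 1e6
= 2435 * 9.81 * 1679 / 1e6
= 40106860.65 / 1e6
= 40.1069 MPa

40.1069


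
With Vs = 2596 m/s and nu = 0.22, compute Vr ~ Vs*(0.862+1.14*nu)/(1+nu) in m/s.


Numerator factor = 0.862 + 1.14*0.22 = 1.1128
Denominator = 1 + 0.22 = 1.22
Vr = 2596 * 1.1128 / 1.22 = 2367.89 m/s

2367.89


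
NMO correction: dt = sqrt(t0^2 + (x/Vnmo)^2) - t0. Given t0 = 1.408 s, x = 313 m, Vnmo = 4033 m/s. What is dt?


x/Vnmo = 313/4033 = 0.07761
(x/Vnmo)^2 = 0.006023
t0^2 = 1.982464
sqrt(1.982464 + 0.006023) = 1.410137
dt = 1.410137 - 1.408 = 0.002137

0.002137


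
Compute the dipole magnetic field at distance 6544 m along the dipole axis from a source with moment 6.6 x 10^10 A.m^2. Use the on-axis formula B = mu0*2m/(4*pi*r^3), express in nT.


m = 6.6 x 10^10 = 66000000000 A.m^2
2m = 132000000000 A.m^2
r^3 = 6544^3 = 280239837184
B = (4pi*10^-7) * 132000000000 / (4*pi * 280239837184) * 1e9
= 165876.09211 / 3521597654961.82 * 1e9
= 47.1025 nT

47.1025


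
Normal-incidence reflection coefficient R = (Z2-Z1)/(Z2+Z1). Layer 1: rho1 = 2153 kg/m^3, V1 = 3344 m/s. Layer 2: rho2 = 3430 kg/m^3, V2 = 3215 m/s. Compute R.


Z1 = 2153 * 3344 = 7199632
Z2 = 3430 * 3215 = 11027450
R = (11027450 - 7199632) / (11027450 + 7199632) = 3827818 / 18227082 = 0.21

0.21


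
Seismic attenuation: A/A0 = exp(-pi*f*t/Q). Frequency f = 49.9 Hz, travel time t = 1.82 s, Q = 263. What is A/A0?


pi*f*t/Q = pi*49.9*1.82/263 = 1.084841
A/A0 = exp(-1.084841) = 0.337956

0.337956


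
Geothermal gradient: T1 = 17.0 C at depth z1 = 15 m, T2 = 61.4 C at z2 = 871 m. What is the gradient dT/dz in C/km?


dT = 61.4 - 17.0 = 44.4 C
dz = 871 - 15 = 856 m
gradient = dT/dz * 1000 = 44.4/856 * 1000 = 51.8692 C/km

51.8692


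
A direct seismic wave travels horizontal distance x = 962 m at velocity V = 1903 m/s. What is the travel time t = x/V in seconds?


t = x / V
= 962 / 1903
= 0.5055 s

0.5055


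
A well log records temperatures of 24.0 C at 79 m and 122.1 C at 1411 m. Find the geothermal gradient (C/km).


dT = 122.1 - 24.0 = 98.1 C
dz = 1411 - 79 = 1332 m
gradient = dT/dz * 1000 = 98.1/1332 * 1000 = 73.6486 C/km

73.6486


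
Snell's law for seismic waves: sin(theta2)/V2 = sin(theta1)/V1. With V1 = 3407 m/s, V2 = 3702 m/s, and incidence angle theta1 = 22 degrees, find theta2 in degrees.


sin(theta1) = sin(22 deg) = 0.374607
sin(theta2) = V2/V1 * sin(theta1) = 3702/3407 * 0.374607 = 0.407042
theta2 = arcsin(0.407042) = 24.0192 degrees

24.0192


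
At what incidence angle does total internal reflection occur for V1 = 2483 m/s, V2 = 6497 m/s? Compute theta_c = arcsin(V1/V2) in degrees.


V1/V2 = 2483/6497 = 0.382176
theta_c = arcsin(0.382176) = 22.4686 degrees

22.4686


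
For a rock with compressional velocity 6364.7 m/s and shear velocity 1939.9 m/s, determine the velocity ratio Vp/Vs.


Vp/Vs = 6364.7 / 1939.9
= 3.2809

3.2809


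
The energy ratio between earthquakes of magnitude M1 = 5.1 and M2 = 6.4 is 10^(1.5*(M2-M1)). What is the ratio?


M2 - M1 = 6.4 - 5.1 = 1.3
1.5 * 1.3 = 1.95
ratio = 10^1.95 = 89.13

89.13


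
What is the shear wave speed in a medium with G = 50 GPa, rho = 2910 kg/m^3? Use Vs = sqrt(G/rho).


Convert G to Pa: G = 50e9 Pa
Compute G/rho = 50e9 / 2910 = 17182130.5842
Vs = sqrt(17182130.5842) = 4145.13 m/s

4145.13


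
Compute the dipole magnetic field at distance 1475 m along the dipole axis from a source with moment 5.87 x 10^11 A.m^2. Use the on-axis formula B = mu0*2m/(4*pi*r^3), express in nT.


m = 5.87 x 10^11 = 587000000000 A.m^2
2m = 1174000000000 A.m^2
r^3 = 1475^3 = 3209046875
B = (4pi*10^-7) * 1174000000000 / (4*pi * 3209046875) * 1e9
= 1475291.910126 / 40326072350.1 * 1e9
= 36584.0714 nT

36584.0714


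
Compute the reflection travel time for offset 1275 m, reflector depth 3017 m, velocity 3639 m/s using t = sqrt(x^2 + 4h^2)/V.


x^2 + 4h^2 = 1275^2 + 4*3017^2 = 1625625 + 36409156 = 38034781
sqrt(38034781) = 6167.2345
t = 6167.2345 / 3639 = 1.6948 s

1.6948


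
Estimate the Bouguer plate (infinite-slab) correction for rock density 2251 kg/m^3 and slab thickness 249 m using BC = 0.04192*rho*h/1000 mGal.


BC = 0.04192 * rho * h / 1000
= 0.04192 * 2251 * 249 / 1000
= 23.4961 mGal

23.4961


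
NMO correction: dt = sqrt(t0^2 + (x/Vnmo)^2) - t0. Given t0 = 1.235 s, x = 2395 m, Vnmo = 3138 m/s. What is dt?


x/Vnmo = 2395/3138 = 0.763225
(x/Vnmo)^2 = 0.582512
t0^2 = 1.525225
sqrt(1.525225 + 0.582512) = 1.451805
dt = 1.451805 - 1.235 = 0.216805

0.216805


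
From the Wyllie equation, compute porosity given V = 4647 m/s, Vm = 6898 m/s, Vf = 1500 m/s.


1/V - 1/Vm = 1/4647 - 1/6898 = 7.022e-05
1/Vf - 1/Vm = 1/1500 - 1/6898 = 0.0005217
phi = 7.022e-05 / 0.0005217 = 0.1346

0.1346


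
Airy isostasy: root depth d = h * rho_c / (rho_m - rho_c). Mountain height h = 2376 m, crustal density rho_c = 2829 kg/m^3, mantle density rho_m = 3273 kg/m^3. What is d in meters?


rho_m - rho_c = 3273 - 2829 = 444
d = 2376 * 2829 / 444
= 6721704 / 444
= 15138.97 m

15138.97


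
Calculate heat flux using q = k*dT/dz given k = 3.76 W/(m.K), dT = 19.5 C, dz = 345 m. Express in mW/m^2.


q = k * dT / dz * 1000
= 3.76 * 19.5 / 345 * 1000
= 0.212522 * 1000
= 212.5217 mW/m^2

212.5217


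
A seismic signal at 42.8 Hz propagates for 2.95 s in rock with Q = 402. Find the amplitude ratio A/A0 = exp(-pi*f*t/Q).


pi*f*t/Q = pi*42.8*2.95/402 = 0.98671
A/A0 = exp(-0.98671) = 0.372801

0.372801


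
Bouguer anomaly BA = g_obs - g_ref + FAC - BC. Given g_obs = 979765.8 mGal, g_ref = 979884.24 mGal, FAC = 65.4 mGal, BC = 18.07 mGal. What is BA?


BA = g_obs - g_ref + FAC - BC
= 979765.8 - 979884.24 + 65.4 - 18.07
= -71.11 mGal

-71.11


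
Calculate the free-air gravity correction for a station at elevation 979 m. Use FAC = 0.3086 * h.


FAC = 0.3086 * h
= 0.3086 * 979
= 302.1194 mGal

302.1194


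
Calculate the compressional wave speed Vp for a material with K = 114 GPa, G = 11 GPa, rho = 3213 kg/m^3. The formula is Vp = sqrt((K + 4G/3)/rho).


First compute the effective modulus:
K + 4G/3 = 114e9 + 4*11e9/3 = 128666666666.67 Pa
Then divide by density:
128666666666.67 / 3213 = 40045647.8888 Pa/(kg/m^3)
Take the square root:
Vp = sqrt(40045647.8888) = 6328.16 m/s

6328.16


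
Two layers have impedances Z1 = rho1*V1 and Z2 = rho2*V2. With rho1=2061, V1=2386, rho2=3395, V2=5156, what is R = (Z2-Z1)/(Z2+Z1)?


Z1 = 2061 * 2386 = 4917546
Z2 = 3395 * 5156 = 17504620
R = (17504620 - 4917546) / (17504620 + 4917546) = 12587074 / 22422166 = 0.5614

0.5614


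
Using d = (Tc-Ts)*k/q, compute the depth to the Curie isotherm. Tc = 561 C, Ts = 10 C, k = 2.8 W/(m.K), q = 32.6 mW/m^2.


T_Curie - T_surf = 561 - 10 = 551 C
Convert q to W/m^2: 32.6 mW/m^2 = 0.0326 W/m^2
d = 551 * 2.8 / 0.0326 = 47325.15 m

47325.15


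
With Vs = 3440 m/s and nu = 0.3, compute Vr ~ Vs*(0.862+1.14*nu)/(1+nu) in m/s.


Numerator factor = 0.862 + 1.14*0.3 = 1.204
Denominator = 1 + 0.3 = 1.3
Vr = 3440 * 1.204 / 1.3 = 3185.97 m/s

3185.97


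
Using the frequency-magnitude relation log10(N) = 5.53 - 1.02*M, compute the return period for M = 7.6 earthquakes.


log10(N) = 5.53 - 1.02*7.6 = -2.222
N = 10^-2.222 = 0.005998
T = 1/N = 1/0.005998 = 166.7247 years

166.7247


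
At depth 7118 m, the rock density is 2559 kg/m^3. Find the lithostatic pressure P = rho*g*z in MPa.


P = rho * g * z / 1e6
= 2559 * 9.81 * 7118 / 1e6
= 178688777.22 / 1e6
= 178.6888 MPa

178.6888


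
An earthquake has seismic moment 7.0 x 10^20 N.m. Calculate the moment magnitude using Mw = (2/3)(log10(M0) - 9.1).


log10(M0) = log10(7.0 x 10^20) = 20.8451
Mw = 2/3 * (20.8451 - 9.1)
= 2/3 * 11.7451
= 7.83

7.83


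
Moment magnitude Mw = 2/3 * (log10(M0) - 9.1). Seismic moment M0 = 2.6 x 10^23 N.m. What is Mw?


log10(M0) = log10(2.6 x 10^23) = 23.415
Mw = 2/3 * (23.415 - 9.1)
= 2/3 * 14.315
= 9.54

9.54


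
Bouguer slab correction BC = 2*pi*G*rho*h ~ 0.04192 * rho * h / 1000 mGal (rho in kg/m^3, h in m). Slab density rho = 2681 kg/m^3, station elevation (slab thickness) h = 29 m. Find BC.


BC = 0.04192 * rho * h / 1000
= 0.04192 * 2681 * 29 / 1000
= 3.2592 mGal

3.2592


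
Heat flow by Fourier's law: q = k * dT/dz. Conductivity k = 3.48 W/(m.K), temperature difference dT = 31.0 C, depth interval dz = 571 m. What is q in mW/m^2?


q = k * dT / dz * 1000
= 3.48 * 31.0 / 571 * 1000
= 0.188932 * 1000
= 188.9317 mW/m^2

188.9317


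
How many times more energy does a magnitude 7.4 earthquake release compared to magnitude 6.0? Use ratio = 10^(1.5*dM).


M2 - M1 = 7.4 - 6.0 = 1.4
1.5 * 1.4 = 2.1
ratio = 10^2.1 = 125.89

125.89


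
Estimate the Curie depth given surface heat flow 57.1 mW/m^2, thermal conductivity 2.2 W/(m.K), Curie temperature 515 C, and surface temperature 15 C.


T_Curie - T_surf = 515 - 15 = 500 C
Convert q to W/m^2: 57.1 mW/m^2 = 0.0571 W/m^2
d = 500 * 2.2 / 0.0571 = 19264.45 m

19264.45


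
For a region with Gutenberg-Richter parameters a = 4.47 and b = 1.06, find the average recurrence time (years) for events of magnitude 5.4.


log10(N) = 4.47 - 1.06*5.4 = -1.254
N = 10^-1.254 = 0.055719
T = 1/N = 1/0.055719 = 17.9473 years

17.9473


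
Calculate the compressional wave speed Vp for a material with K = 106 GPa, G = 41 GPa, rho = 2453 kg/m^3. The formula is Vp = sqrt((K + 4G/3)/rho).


First compute the effective modulus:
K + 4G/3 = 106e9 + 4*41e9/3 = 160666666666.67 Pa
Then divide by density:
160666666666.67 / 2453 = 65498029.6236 Pa/(kg/m^3)
Take the square root:
Vp = sqrt(65498029.6236) = 8093.09 m/s

8093.09


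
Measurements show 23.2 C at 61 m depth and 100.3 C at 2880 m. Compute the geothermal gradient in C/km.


dT = 100.3 - 23.2 = 77.1 C
dz = 2880 - 61 = 2819 m
gradient = dT/dz * 1000 = 77.1/2819 * 1000 = 27.3501 C/km

27.3501


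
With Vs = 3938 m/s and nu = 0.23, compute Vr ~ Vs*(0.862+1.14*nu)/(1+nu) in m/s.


Numerator factor = 0.862 + 1.14*0.23 = 1.1242
Denominator = 1 + 0.23 = 1.23
Vr = 3938 * 1.1242 / 1.23 = 3599.27 m/s

3599.27


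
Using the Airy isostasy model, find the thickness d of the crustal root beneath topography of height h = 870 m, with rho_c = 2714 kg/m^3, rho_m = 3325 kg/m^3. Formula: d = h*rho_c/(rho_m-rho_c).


rho_m - rho_c = 3325 - 2714 = 611
d = 870 * 2714 / 611
= 2361180 / 611
= 3864.45 m

3864.45


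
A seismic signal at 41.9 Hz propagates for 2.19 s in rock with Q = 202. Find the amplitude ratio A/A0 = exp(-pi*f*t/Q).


pi*f*t/Q = pi*41.9*2.19/202 = 1.427107
A/A0 = exp(-1.427107) = 0.240002

0.240002


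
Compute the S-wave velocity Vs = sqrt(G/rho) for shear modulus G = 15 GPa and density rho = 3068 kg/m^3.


Convert G to Pa: G = 15e9 Pa
Compute G/rho = 15e9 / 3068 = 4889178.618
Vs = sqrt(4889178.618) = 2211.15 m/s

2211.15


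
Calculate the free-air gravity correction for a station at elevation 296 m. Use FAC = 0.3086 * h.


FAC = 0.3086 * h
= 0.3086 * 296
= 91.3456 mGal

91.3456


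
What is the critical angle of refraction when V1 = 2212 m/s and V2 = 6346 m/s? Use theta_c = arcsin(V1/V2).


V1/V2 = 2212/6346 = 0.348566
theta_c = arcsin(0.348566) = 20.3996 degrees

20.3996


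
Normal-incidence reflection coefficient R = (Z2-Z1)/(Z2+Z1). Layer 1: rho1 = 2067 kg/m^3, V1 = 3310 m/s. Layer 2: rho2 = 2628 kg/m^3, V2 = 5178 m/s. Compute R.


Z1 = 2067 * 3310 = 6841770
Z2 = 2628 * 5178 = 13607784
R = (13607784 - 6841770) / (13607784 + 6841770) = 6766014 / 20449554 = 0.3309

0.3309


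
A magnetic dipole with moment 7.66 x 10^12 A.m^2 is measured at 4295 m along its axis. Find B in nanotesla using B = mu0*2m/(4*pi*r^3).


m = 7.66 x 10^12 = 7660000000000 A.m^2
2m = 15320000000000 A.m^2
r^3 = 4295^3 = 79229972375
B = (4pi*10^-7) * 15320000000000 / (4*pi * 79229972375) * 1e9
= 19251679.781198 / 995633196629.69 * 1e9
= 19336.1168 nT

19336.1168


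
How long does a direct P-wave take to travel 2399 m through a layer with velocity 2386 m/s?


t = x / V
= 2399 / 2386
= 1.0054 s

1.0054


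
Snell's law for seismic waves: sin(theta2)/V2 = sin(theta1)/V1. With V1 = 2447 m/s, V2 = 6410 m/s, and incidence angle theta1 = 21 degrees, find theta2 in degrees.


sin(theta1) = sin(21 deg) = 0.358368
sin(theta2) = V2/V1 * sin(theta1) = 6410/2447 * 0.358368 = 0.938757
theta2 = arcsin(0.938757) = 69.8439 degrees

69.8439


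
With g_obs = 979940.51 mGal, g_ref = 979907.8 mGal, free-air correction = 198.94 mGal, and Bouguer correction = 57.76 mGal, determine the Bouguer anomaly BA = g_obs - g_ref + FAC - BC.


BA = g_obs - g_ref + FAC - BC
= 979940.51 - 979907.8 + 198.94 - 57.76
= 173.89 mGal

173.89


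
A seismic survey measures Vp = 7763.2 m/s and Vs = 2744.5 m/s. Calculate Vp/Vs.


Vp/Vs = 7763.2 / 2744.5
= 2.8286

2.8286


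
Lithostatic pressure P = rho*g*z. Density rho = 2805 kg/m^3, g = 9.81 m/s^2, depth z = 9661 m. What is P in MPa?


P = rho * g * z / 1e6
= 2805 * 9.81 * 9661 / 1e6
= 265842220.05 / 1e6
= 265.8422 MPa

265.8422


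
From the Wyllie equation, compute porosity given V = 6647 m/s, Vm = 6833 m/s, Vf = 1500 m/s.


1/V - 1/Vm = 1/6647 - 1/6833 = 4.1e-06
1/Vf - 1/Vm = 1/1500 - 1/6833 = 0.00052032
phi = 4.1e-06 / 0.00052032 = 0.0079

0.0079


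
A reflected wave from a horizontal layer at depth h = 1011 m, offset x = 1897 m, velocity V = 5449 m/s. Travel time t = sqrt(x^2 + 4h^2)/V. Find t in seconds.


x^2 + 4h^2 = 1897^2 + 4*1011^2 = 3598609 + 4088484 = 7687093
sqrt(7687093) = 2772.5607
t = 2772.5607 / 5449 = 0.5088 s

0.5088


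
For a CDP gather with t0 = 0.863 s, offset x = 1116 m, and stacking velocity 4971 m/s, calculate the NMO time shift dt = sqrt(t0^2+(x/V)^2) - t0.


x/Vnmo = 1116/4971 = 0.224502
(x/Vnmo)^2 = 0.050401
t0^2 = 0.744769
sqrt(0.744769 + 0.050401) = 0.891723
dt = 0.891723 - 0.863 = 0.028723

0.028723


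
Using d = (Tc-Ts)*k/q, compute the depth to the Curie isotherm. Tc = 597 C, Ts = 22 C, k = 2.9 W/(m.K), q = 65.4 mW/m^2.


T_Curie - T_surf = 597 - 22 = 575 C
Convert q to W/m^2: 65.4 mW/m^2 = 0.0654 W/m^2
d = 575 * 2.9 / 0.0654 = 25496.94 m

25496.94


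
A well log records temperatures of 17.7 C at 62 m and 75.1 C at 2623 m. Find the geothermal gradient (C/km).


dT = 75.1 - 17.7 = 57.4 C
dz = 2623 - 62 = 2561 m
gradient = dT/dz * 1000 = 57.4/2561 * 1000 = 22.4131 C/km

22.4131


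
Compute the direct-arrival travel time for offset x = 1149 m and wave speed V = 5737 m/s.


t = x / V
= 1149 / 5737
= 0.2003 s

0.2003


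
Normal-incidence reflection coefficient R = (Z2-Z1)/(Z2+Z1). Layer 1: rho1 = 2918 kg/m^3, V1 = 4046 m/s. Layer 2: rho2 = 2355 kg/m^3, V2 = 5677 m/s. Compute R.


Z1 = 2918 * 4046 = 11806228
Z2 = 2355 * 5677 = 13369335
R = (13369335 - 11806228) / (13369335 + 11806228) = 1563107 / 25175563 = 0.0621

0.0621


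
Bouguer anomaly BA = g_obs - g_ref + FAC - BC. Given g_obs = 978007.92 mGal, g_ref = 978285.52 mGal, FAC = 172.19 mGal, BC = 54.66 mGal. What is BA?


BA = g_obs - g_ref + FAC - BC
= 978007.92 - 978285.52 + 172.19 - 54.66
= -160.07 mGal

-160.07


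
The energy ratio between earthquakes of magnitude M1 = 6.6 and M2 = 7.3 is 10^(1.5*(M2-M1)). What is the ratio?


M2 - M1 = 7.3 - 6.6 = 0.7
1.5 * 0.7 = 1.05
ratio = 10^1.05 = 11.22

11.22


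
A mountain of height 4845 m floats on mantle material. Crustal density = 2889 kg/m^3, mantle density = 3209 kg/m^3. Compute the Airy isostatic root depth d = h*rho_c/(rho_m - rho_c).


rho_m - rho_c = 3209 - 2889 = 320
d = 4845 * 2889 / 320
= 13997205 / 320
= 43741.27 m

43741.27


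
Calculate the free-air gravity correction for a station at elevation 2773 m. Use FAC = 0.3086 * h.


FAC = 0.3086 * h
= 0.3086 * 2773
= 855.7478 mGal

855.7478


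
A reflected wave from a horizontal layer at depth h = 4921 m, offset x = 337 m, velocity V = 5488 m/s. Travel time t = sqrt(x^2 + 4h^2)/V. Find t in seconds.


x^2 + 4h^2 = 337^2 + 4*4921^2 = 113569 + 96864964 = 96978533
sqrt(96978533) = 9847.7679
t = 9847.7679 / 5488 = 1.7944 s

1.7944


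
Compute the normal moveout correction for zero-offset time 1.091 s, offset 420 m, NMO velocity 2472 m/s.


x/Vnmo = 420/2472 = 0.169903
(x/Vnmo)^2 = 0.028867
t0^2 = 1.190281
sqrt(1.190281 + 0.028867) = 1.10415
dt = 1.10415 - 1.091 = 0.01315

0.01315


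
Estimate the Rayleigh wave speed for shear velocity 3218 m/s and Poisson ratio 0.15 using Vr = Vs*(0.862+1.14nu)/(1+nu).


Numerator factor = 0.862 + 1.14*0.15 = 1.033
Denominator = 1 + 0.15 = 1.15
Vr = 3218 * 1.033 / 1.15 = 2890.6 m/s

2890.6


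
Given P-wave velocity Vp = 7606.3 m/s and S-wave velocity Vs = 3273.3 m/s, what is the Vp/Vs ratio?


Vp/Vs = 7606.3 / 3273.3
= 2.3237

2.3237


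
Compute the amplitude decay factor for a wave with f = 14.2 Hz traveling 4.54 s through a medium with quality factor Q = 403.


pi*f*t/Q = pi*14.2*4.54/403 = 0.502561
A/A0 = exp(-0.502561) = 0.604979

0.604979


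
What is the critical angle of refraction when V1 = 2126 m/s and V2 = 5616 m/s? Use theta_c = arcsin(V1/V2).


V1/V2 = 2126/5616 = 0.378561
theta_c = arcsin(0.378561) = 22.2446 degrees

22.2446


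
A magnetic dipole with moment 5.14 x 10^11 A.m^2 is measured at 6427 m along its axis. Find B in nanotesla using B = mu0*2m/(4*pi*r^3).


m = 5.14 x 10^11 = 514000000000 A.m^2
2m = 1028000000000 A.m^2
r^3 = 6427^3 = 265475776483
B = (4pi*10^-7) * 1028000000000 / (4*pi * 265475776483) * 1e9
= 1291822.899156 / 3336066996420.16 * 1e9
= 387.2293 nT

387.2293


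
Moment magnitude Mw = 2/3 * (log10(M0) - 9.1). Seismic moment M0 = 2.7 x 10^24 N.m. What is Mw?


log10(M0) = log10(2.7 x 10^24) = 24.4314
Mw = 2/3 * (24.4314 - 9.1)
= 2/3 * 15.3314
= 10.22

10.22


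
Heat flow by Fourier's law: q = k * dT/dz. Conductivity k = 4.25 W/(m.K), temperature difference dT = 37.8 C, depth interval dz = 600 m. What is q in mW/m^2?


q = k * dT / dz * 1000
= 4.25 * 37.8 / 600 * 1000
= 0.26775 * 1000
= 267.75 mW/m^2

267.75


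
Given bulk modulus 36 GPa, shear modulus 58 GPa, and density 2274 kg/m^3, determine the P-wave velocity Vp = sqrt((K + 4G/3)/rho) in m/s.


First compute the effective modulus:
K + 4G/3 = 36e9 + 4*58e9/3 = 113333333333.33 Pa
Then divide by density:
113333333333.33 / 2274 = 49838756.9628 Pa/(kg/m^3)
Take the square root:
Vp = sqrt(49838756.9628) = 7059.66 m/s

7059.66


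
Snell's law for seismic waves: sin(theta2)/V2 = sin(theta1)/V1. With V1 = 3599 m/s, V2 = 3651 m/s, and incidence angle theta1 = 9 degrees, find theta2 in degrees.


sin(theta1) = sin(9 deg) = 0.156434
sin(theta2) = V2/V1 * sin(theta1) = 3651/3599 * 0.156434 = 0.158695
theta2 = arcsin(0.158695) = 9.1311 degrees

9.1311


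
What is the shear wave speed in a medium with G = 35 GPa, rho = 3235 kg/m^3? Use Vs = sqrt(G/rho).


Convert G to Pa: G = 35e9 Pa
Compute G/rho = 35e9 / 3235 = 10819165.3787
Vs = sqrt(10819165.3787) = 3289.25 m/s

3289.25


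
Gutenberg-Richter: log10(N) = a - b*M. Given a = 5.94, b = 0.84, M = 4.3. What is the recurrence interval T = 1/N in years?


log10(N) = 5.94 - 0.84*4.3 = 2.328
N = 10^2.328 = 212.813905
T = 1/N = 1/212.813905 = 0.0047 years

0.0047


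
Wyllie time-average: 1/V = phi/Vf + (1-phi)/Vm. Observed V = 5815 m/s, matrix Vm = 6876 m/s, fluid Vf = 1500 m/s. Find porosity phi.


1/V - 1/Vm = 1/5815 - 1/6876 = 2.654e-05
1/Vf - 1/Vm = 1/1500 - 1/6876 = 0.00052123
phi = 2.654e-05 / 0.00052123 = 0.0509

0.0509


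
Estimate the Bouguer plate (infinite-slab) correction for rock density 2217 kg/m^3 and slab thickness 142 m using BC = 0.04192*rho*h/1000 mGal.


BC = 0.04192 * rho * h / 1000
= 0.04192 * 2217 * 142 / 1000
= 13.197 mGal

13.197


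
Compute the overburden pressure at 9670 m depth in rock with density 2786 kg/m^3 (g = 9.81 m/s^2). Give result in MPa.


P = rho * g * z / 1e6
= 2786 * 9.81 * 9670 / 1e6
= 264287482.2 / 1e6
= 264.2875 MPa

264.2875


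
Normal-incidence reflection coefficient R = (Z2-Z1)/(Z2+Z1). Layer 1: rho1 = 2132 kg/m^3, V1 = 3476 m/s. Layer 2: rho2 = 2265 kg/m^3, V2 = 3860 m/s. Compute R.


Z1 = 2132 * 3476 = 7410832
Z2 = 2265 * 3860 = 8742900
R = (8742900 - 7410832) / (8742900 + 7410832) = 1332068 / 16153732 = 0.0825

0.0825


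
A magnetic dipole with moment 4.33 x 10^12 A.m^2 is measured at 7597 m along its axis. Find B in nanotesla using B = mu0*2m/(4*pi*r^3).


m = 4.33 x 10^12 = 4330000000000 A.m^2
2m = 8660000000000 A.m^2
r^3 = 7597^3 = 438456365173
B = (4pi*10^-7) * 8660000000000 / (4*pi * 438456365173) * 1e9
= 10882476.952035 / 5509805182988.72 * 1e9
= 1975.111 nT

1975.111


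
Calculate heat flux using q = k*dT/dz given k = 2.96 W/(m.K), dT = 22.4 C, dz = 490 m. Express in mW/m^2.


q = k * dT / dz * 1000
= 2.96 * 22.4 / 490 * 1000
= 0.135314 * 1000
= 135.3143 mW/m^2

135.3143


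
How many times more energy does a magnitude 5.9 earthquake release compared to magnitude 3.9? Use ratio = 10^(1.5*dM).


M2 - M1 = 5.9 - 3.9 = 2.0
1.5 * 2.0 = 3.0
ratio = 10^3.0 = 1000.0

1000.0


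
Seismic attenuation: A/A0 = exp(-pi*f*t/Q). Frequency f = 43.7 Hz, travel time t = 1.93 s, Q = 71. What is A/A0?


pi*f*t/Q = pi*43.7*1.93/71 = 3.731902
A/A0 = exp(-3.731902) = 0.023947

0.023947


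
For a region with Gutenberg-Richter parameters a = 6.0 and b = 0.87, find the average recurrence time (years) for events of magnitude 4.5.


log10(N) = 6.0 - 0.87*4.5 = 2.085
N = 10^2.085 = 121.6186
T = 1/N = 1/121.6186 = 0.0082 years

0.0082


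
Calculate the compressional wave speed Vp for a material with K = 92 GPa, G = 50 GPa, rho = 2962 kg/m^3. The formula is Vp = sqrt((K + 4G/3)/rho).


First compute the effective modulus:
K + 4G/3 = 92e9 + 4*50e9/3 = 158666666666.67 Pa
Then divide by density:
158666666666.67 / 2962 = 53567409.4081 Pa/(kg/m^3)
Take the square root:
Vp = sqrt(53567409.4081) = 7318.98 m/s

7318.98


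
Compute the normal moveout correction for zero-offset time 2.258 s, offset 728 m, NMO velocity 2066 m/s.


x/Vnmo = 728/2066 = 0.352372
(x/Vnmo)^2 = 0.124166
t0^2 = 5.098564
sqrt(5.098564 + 0.124166) = 2.285329
dt = 2.285329 - 2.258 = 0.027329

0.027329


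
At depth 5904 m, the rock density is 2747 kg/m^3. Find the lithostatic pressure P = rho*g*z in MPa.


P = rho * g * z / 1e6
= 2747 * 9.81 * 5904 / 1e6
= 159101405.28 / 1e6
= 159.1014 MPa

159.1014


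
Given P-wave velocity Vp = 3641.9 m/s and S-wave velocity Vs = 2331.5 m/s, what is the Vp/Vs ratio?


Vp/Vs = 3641.9 / 2331.5
= 1.562

1.562


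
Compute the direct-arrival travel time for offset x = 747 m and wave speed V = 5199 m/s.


t = x / V
= 747 / 5199
= 0.1437 s

0.1437


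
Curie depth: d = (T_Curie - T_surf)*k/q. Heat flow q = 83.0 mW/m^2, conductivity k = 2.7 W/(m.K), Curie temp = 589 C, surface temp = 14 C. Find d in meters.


T_Curie - T_surf = 589 - 14 = 575 C
Convert q to W/m^2: 83.0 mW/m^2 = 0.083 W/m^2
d = 575 * 2.7 / 0.083 = 18704.82 m

18704.82


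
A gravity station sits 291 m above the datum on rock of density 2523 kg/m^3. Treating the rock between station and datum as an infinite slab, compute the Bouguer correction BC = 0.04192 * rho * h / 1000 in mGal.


BC = 0.04192 * rho * h / 1000
= 0.04192 * 2523 * 291 / 1000
= 30.7774 mGal

30.7774


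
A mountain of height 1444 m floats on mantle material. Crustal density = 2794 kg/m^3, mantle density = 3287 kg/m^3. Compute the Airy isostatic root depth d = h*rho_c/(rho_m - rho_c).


rho_m - rho_c = 3287 - 2794 = 493
d = 1444 * 2794 / 493
= 4034536 / 493
= 8183.64 m

8183.64


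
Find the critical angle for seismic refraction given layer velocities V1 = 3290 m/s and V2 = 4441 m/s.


V1/V2 = 3290/4441 = 0.740824
theta_c = arcsin(0.740824) = 47.8017 degrees

47.8017


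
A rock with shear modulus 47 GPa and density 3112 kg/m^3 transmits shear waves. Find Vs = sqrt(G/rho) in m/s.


Convert G to Pa: G = 47e9 Pa
Compute G/rho = 47e9 / 3112 = 15102827.7635
Vs = sqrt(15102827.7635) = 3886.24 m/s

3886.24


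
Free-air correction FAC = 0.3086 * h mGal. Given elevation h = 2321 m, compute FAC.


FAC = 0.3086 * h
= 0.3086 * 2321
= 716.2606 mGal

716.2606


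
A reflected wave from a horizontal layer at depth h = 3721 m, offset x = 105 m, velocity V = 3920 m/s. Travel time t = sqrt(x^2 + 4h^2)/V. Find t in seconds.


x^2 + 4h^2 = 105^2 + 4*3721^2 = 11025 + 55383364 = 55394389
sqrt(55394389) = 7442.7407
t = 7442.7407 / 3920 = 1.8987 s

1.8987


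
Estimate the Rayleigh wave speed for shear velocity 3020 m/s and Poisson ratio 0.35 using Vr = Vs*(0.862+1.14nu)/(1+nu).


Numerator factor = 0.862 + 1.14*0.35 = 1.261
Denominator = 1 + 0.35 = 1.35
Vr = 3020 * 1.261 / 1.35 = 2820.9 m/s

2820.9


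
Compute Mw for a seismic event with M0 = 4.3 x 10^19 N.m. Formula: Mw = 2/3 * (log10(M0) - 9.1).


log10(M0) = log10(4.3 x 10^19) = 19.6335
Mw = 2/3 * (19.6335 - 9.1)
= 2/3 * 10.5335
= 7.02

7.02


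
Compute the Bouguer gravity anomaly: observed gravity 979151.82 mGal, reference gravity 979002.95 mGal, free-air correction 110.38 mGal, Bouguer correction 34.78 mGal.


BA = g_obs - g_ref + FAC - BC
= 979151.82 - 979002.95 + 110.38 - 34.78
= 224.47 mGal

224.47


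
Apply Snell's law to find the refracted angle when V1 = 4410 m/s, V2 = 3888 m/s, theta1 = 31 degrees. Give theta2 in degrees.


sin(theta1) = sin(31 deg) = 0.515038
sin(theta2) = V2/V1 * sin(theta1) = 3888/4410 * 0.515038 = 0.454074
theta2 = arcsin(0.454074) = 27.0054 degrees

27.0054


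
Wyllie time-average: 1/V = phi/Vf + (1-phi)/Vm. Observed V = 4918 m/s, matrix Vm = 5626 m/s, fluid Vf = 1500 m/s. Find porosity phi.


1/V - 1/Vm = 1/4918 - 1/5626 = 2.559e-05
1/Vf - 1/Vm = 1/1500 - 1/5626 = 0.00048892
phi = 2.559e-05 / 0.00048892 = 0.0523

0.0523


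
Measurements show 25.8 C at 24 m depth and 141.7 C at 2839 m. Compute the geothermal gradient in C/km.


dT = 141.7 - 25.8 = 115.9 C
dz = 2839 - 24 = 2815 m
gradient = dT/dz * 1000 = 115.9/2815 * 1000 = 41.1723 C/km

41.1723


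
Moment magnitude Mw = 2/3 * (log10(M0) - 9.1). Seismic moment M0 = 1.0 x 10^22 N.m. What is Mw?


log10(M0) = log10(1.0 x 10^22) = 22.0
Mw = 2/3 * (22.0 - 9.1)
= 2/3 * 12.9
= 8.6

8.6


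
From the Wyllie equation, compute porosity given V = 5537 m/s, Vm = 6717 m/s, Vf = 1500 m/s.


1/V - 1/Vm = 1/5537 - 1/6717 = 3.173e-05
1/Vf - 1/Vm = 1/1500 - 1/6717 = 0.00051779
phi = 3.173e-05 / 0.00051779 = 0.0613

0.0613


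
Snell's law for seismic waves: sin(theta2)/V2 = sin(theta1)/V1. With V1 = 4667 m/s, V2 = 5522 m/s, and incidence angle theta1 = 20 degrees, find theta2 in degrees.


sin(theta1) = sin(20 deg) = 0.34202
sin(theta2) = V2/V1 * sin(theta1) = 5522/4667 * 0.34202 = 0.404679
theta2 = arcsin(0.404679) = 23.871 degrees

23.871


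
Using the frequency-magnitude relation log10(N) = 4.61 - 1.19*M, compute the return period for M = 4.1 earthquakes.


log10(N) = 4.61 - 1.19*4.1 = -0.269
N = 10^-0.269 = 0.53827
T = 1/N = 1/0.53827 = 1.8578 years

1.8578


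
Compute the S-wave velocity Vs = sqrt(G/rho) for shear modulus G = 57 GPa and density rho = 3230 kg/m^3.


Convert G to Pa: G = 57e9 Pa
Compute G/rho = 57e9 / 3230 = 17647058.8235
Vs = sqrt(17647058.8235) = 4200.84 m/s

4200.84


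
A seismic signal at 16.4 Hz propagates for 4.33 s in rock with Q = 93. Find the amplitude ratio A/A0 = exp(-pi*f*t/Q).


pi*f*t/Q = pi*16.4*4.33/93 = 2.398826
A/A0 = exp(-2.398826) = 0.090825

0.090825


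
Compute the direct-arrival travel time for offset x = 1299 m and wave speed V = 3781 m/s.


t = x / V
= 1299 / 3781
= 0.3436 s

0.3436


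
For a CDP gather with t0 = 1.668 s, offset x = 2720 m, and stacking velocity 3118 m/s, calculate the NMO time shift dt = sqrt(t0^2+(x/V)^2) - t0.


x/Vnmo = 2720/3118 = 0.872354
(x/Vnmo)^2 = 0.761002
t0^2 = 2.782224
sqrt(2.782224 + 0.761002) = 1.882346
dt = 1.882346 - 1.668 = 0.214346

0.214346


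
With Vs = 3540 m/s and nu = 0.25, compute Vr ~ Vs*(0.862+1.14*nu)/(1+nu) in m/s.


Numerator factor = 0.862 + 1.14*0.25 = 1.147
Denominator = 1 + 0.25 = 1.25
Vr = 3540 * 1.147 / 1.25 = 3248.3 m/s

3248.3


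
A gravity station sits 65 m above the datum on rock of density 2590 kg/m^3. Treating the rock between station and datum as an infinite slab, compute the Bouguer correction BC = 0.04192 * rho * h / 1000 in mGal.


BC = 0.04192 * rho * h / 1000
= 0.04192 * 2590 * 65 / 1000
= 7.0572 mGal

7.0572


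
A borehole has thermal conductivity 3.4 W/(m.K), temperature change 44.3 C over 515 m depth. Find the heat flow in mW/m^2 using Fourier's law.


q = k * dT / dz * 1000
= 3.4 * 44.3 / 515 * 1000
= 0.292466 * 1000
= 292.466 mW/m^2

292.466


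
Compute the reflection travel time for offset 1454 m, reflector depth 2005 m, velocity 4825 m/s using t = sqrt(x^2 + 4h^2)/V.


x^2 + 4h^2 = 1454^2 + 4*2005^2 = 2114116 + 16080100 = 18194216
sqrt(18194216) = 4265.4679
t = 4265.4679 / 4825 = 0.884 s

0.884


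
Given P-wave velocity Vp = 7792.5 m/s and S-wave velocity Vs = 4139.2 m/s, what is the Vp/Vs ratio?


Vp/Vs = 7792.5 / 4139.2
= 1.8826

1.8826


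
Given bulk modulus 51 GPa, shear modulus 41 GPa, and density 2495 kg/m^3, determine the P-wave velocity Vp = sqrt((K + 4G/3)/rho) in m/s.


First compute the effective modulus:
K + 4G/3 = 51e9 + 4*41e9/3 = 105666666666.67 Pa
Then divide by density:
105666666666.67 / 2495 = 42351369.4055 Pa/(kg/m^3)
Take the square root:
Vp = sqrt(42351369.4055) = 6507.79 m/s

6507.79


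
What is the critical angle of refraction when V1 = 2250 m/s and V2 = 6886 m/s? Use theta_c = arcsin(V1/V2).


V1/V2 = 2250/6886 = 0.32675
theta_c = arcsin(0.32675) = 19.0716 degrees

19.0716


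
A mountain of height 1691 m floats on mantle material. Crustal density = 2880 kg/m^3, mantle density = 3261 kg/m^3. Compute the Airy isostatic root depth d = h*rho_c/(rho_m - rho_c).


rho_m - rho_c = 3261 - 2880 = 381
d = 1691 * 2880 / 381
= 4870080 / 381
= 12782.36 m

12782.36


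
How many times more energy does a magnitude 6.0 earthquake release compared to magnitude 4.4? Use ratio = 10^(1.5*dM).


M2 - M1 = 6.0 - 4.4 = 1.6
1.5 * 1.6 = 2.4
ratio = 10^2.4 = 251.19

251.19


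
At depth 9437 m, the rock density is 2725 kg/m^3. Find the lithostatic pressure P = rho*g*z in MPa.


P = rho * g * z / 1e6
= 2725 * 9.81 * 9437 / 1e6
= 252272243.25 / 1e6
= 252.2722 MPa

252.2722


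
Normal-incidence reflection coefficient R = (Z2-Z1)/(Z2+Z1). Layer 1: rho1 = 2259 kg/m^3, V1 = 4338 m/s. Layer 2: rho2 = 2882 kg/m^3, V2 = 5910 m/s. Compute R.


Z1 = 2259 * 4338 = 9799542
Z2 = 2882 * 5910 = 17032620
R = (17032620 - 9799542) / (17032620 + 9799542) = 7233078 / 26832162 = 0.2696

0.2696


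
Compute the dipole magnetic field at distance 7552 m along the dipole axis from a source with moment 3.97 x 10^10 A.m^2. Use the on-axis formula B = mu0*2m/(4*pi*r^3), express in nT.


m = 3.97 x 10^10 = 39700000000 A.m^2
2m = 79400000000 A.m^2
r^3 = 7552^3 = 430710980608
B = (4pi*10^-7) * 79400000000 / (4*pi * 430710980608) * 1e9
= 99776.982678 / 5412473809994.19 * 1e9
= 18.4346 nT

18.4346


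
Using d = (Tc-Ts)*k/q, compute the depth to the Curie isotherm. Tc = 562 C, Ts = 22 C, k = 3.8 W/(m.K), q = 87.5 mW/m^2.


T_Curie - T_surf = 562 - 22 = 540 C
Convert q to W/m^2: 87.5 mW/m^2 = 0.0875 W/m^2
d = 540 * 3.8 / 0.0875 = 23451.43 m

23451.43


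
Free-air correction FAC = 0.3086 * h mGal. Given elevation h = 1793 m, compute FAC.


FAC = 0.3086 * h
= 0.3086 * 1793
= 553.3198 mGal

553.3198


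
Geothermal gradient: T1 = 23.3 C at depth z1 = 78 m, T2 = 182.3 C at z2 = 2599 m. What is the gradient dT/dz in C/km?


dT = 182.3 - 23.3 = 159.0 C
dz = 2599 - 78 = 2521 m
gradient = dT/dz * 1000 = 159.0/2521 * 1000 = 63.0702 C/km

63.0702


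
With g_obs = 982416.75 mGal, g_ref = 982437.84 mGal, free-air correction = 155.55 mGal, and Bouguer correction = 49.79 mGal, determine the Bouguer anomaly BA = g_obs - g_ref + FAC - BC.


BA = g_obs - g_ref + FAC - BC
= 982416.75 - 982437.84 + 155.55 - 49.79
= 84.67 mGal

84.67


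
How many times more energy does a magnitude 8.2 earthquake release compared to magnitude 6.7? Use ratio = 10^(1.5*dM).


M2 - M1 = 8.2 - 6.7 = 1.5
1.5 * 1.5 = 2.25
ratio = 10^2.25 = 177.83

177.83


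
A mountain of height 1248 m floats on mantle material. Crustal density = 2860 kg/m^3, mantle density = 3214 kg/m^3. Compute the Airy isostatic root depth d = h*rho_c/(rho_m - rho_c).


rho_m - rho_c = 3214 - 2860 = 354
d = 1248 * 2860 / 354
= 3569280 / 354
= 10082.71 m

10082.71


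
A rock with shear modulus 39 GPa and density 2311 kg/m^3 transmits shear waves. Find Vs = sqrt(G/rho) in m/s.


Convert G to Pa: G = 39e9 Pa
Compute G/rho = 39e9 / 2311 = 16875811.3371
Vs = sqrt(16875811.3371) = 4108.02 m/s

4108.02


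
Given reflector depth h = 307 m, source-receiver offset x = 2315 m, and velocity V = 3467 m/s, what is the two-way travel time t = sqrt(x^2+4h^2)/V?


x^2 + 4h^2 = 2315^2 + 4*307^2 = 5359225 + 376996 = 5736221
sqrt(5736221) = 2395.0409
t = 2395.0409 / 3467 = 0.6908 s

0.6908


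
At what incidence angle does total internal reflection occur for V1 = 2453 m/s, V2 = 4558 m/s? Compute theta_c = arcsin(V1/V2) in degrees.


V1/V2 = 2453/4558 = 0.538175
theta_c = arcsin(0.538175) = 32.5595 degrees

32.5595


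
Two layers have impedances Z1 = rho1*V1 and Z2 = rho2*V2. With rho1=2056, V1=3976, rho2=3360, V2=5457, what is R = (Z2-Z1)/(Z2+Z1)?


Z1 = 2056 * 3976 = 8174656
Z2 = 3360 * 5457 = 18335520
R = (18335520 - 8174656) / (18335520 + 8174656) = 10160864 / 26510176 = 0.3833

0.3833


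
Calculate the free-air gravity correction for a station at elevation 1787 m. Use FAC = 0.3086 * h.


FAC = 0.3086 * h
= 0.3086 * 1787
= 551.4682 mGal

551.4682


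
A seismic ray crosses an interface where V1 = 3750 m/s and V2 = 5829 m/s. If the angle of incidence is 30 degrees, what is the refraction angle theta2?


sin(theta1) = sin(30 deg) = 0.5
sin(theta2) = V2/V1 * sin(theta1) = 5829/3750 * 0.5 = 0.7772
theta2 = arcsin(0.7772) = 51.0049 degrees

51.0049


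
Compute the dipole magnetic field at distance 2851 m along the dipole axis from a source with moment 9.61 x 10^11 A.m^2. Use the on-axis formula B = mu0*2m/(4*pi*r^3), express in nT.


m = 9.61 x 10^11 = 961000000000 A.m^2
2m = 1922000000000 A.m^2
r^3 = 2851^3 = 23173501051
B = (4pi*10^-7) * 1922000000000 / (4*pi * 23173501051) * 1e9
= 2415256.43208 / 291206802639.11 * 1e9
= 8293.9561 nT

8293.9561


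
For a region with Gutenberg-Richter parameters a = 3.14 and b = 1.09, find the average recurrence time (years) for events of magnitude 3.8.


log10(N) = 3.14 - 1.09*3.8 = -1.002
N = 10^-1.002 = 0.099541
T = 1/N = 1/0.099541 = 10.0462 years

10.0462


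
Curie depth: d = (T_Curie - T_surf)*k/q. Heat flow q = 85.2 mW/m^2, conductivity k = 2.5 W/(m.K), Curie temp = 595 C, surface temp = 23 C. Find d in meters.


T_Curie - T_surf = 595 - 23 = 572 C
Convert q to W/m^2: 85.2 mW/m^2 = 0.0852 W/m^2
d = 572 * 2.5 / 0.0852 = 16784.04 m

16784.04


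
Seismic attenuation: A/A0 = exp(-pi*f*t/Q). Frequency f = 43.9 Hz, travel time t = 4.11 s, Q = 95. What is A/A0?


pi*f*t/Q = pi*43.9*4.11/95 = 5.966678
A/A0 = exp(-5.966678) = 0.002563

0.002563


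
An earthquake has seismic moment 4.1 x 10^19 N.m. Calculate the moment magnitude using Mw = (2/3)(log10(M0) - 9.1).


log10(M0) = log10(4.1 x 10^19) = 19.6128
Mw = 2/3 * (19.6128 - 9.1)
= 2/3 * 10.5128
= 7.01

7.01


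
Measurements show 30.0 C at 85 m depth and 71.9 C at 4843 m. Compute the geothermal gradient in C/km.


dT = 71.9 - 30.0 = 41.9 C
dz = 4843 - 85 = 4758 m
gradient = dT/dz * 1000 = 41.9/4758 * 1000 = 8.8062 C/km

8.8062


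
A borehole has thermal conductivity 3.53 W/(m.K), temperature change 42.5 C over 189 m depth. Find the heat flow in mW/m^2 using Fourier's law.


q = k * dT / dz * 1000
= 3.53 * 42.5 / 189 * 1000
= 0.793783 * 1000
= 793.7831 mW/m^2

793.7831


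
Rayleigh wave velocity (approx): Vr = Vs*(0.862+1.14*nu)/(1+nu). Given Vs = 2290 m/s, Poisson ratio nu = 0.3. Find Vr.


Numerator factor = 0.862 + 1.14*0.3 = 1.204
Denominator = 1 + 0.3 = 1.3
Vr = 2290 * 1.204 / 1.3 = 2120.89 m/s

2120.89
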